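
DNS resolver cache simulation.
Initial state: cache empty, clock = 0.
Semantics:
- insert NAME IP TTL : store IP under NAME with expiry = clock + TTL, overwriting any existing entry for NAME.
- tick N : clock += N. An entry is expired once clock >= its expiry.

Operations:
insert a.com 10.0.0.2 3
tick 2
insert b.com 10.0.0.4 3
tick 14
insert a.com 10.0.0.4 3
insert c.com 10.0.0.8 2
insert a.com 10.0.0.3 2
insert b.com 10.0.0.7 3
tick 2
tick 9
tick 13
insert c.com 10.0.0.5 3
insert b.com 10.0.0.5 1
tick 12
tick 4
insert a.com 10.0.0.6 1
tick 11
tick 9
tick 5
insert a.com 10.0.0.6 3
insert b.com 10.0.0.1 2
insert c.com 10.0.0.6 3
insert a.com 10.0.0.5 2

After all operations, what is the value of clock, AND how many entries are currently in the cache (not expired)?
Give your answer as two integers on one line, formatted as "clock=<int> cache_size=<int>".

Answer: clock=81 cache_size=3

Derivation:
Op 1: insert a.com -> 10.0.0.2 (expiry=0+3=3). clock=0
Op 2: tick 2 -> clock=2.
Op 3: insert b.com -> 10.0.0.4 (expiry=2+3=5). clock=2
Op 4: tick 14 -> clock=16. purged={a.com,b.com}
Op 5: insert a.com -> 10.0.0.4 (expiry=16+3=19). clock=16
Op 6: insert c.com -> 10.0.0.8 (expiry=16+2=18). clock=16
Op 7: insert a.com -> 10.0.0.3 (expiry=16+2=18). clock=16
Op 8: insert b.com -> 10.0.0.7 (expiry=16+3=19). clock=16
Op 9: tick 2 -> clock=18. purged={a.com,c.com}
Op 10: tick 9 -> clock=27. purged={b.com}
Op 11: tick 13 -> clock=40.
Op 12: insert c.com -> 10.0.0.5 (expiry=40+3=43). clock=40
Op 13: insert b.com -> 10.0.0.5 (expiry=40+1=41). clock=40
Op 14: tick 12 -> clock=52. purged={b.com,c.com}
Op 15: tick 4 -> clock=56.
Op 16: insert a.com -> 10.0.0.6 (expiry=56+1=57). clock=56
Op 17: tick 11 -> clock=67. purged={a.com}
Op 18: tick 9 -> clock=76.
Op 19: tick 5 -> clock=81.
Op 20: insert a.com -> 10.0.0.6 (expiry=81+3=84). clock=81
Op 21: insert b.com -> 10.0.0.1 (expiry=81+2=83). clock=81
Op 22: insert c.com -> 10.0.0.6 (expiry=81+3=84). clock=81
Op 23: insert a.com -> 10.0.0.5 (expiry=81+2=83). clock=81
Final clock = 81
Final cache (unexpired): {a.com,b.com,c.com} -> size=3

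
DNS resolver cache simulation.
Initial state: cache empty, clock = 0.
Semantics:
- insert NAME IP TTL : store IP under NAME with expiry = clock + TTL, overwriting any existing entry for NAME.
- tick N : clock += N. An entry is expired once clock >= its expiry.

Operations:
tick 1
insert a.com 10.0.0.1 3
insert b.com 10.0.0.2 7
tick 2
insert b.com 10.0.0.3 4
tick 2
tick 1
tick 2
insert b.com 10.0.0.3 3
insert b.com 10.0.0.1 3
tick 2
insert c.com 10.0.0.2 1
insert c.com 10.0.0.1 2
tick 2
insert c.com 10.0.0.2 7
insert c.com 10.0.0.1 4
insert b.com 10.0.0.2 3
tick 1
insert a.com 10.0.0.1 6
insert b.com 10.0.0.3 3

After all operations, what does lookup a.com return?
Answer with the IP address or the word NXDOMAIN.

Op 1: tick 1 -> clock=1.
Op 2: insert a.com -> 10.0.0.1 (expiry=1+3=4). clock=1
Op 3: insert b.com -> 10.0.0.2 (expiry=1+7=8). clock=1
Op 4: tick 2 -> clock=3.
Op 5: insert b.com -> 10.0.0.3 (expiry=3+4=7). clock=3
Op 6: tick 2 -> clock=5. purged={a.com}
Op 7: tick 1 -> clock=6.
Op 8: tick 2 -> clock=8. purged={b.com}
Op 9: insert b.com -> 10.0.0.3 (expiry=8+3=11). clock=8
Op 10: insert b.com -> 10.0.0.1 (expiry=8+3=11). clock=8
Op 11: tick 2 -> clock=10.
Op 12: insert c.com -> 10.0.0.2 (expiry=10+1=11). clock=10
Op 13: insert c.com -> 10.0.0.1 (expiry=10+2=12). clock=10
Op 14: tick 2 -> clock=12. purged={b.com,c.com}
Op 15: insert c.com -> 10.0.0.2 (expiry=12+7=19). clock=12
Op 16: insert c.com -> 10.0.0.1 (expiry=12+4=16). clock=12
Op 17: insert b.com -> 10.0.0.2 (expiry=12+3=15). clock=12
Op 18: tick 1 -> clock=13.
Op 19: insert a.com -> 10.0.0.1 (expiry=13+6=19). clock=13
Op 20: insert b.com -> 10.0.0.3 (expiry=13+3=16). clock=13
lookup a.com: present, ip=10.0.0.1 expiry=19 > clock=13

Answer: 10.0.0.1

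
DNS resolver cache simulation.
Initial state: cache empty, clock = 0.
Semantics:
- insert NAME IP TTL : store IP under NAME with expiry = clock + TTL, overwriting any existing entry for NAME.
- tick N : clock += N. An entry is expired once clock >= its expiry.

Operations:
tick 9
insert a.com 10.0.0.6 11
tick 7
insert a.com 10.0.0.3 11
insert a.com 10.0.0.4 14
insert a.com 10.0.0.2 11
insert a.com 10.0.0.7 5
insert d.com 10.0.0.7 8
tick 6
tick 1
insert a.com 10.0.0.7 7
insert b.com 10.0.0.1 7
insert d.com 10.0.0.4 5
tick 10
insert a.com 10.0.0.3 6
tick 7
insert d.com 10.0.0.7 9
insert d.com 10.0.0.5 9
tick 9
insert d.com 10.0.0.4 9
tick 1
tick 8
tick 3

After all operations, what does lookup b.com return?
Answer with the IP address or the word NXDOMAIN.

Op 1: tick 9 -> clock=9.
Op 2: insert a.com -> 10.0.0.6 (expiry=9+11=20). clock=9
Op 3: tick 7 -> clock=16.
Op 4: insert a.com -> 10.0.0.3 (expiry=16+11=27). clock=16
Op 5: insert a.com -> 10.0.0.4 (expiry=16+14=30). clock=16
Op 6: insert a.com -> 10.0.0.2 (expiry=16+11=27). clock=16
Op 7: insert a.com -> 10.0.0.7 (expiry=16+5=21). clock=16
Op 8: insert d.com -> 10.0.0.7 (expiry=16+8=24). clock=16
Op 9: tick 6 -> clock=22. purged={a.com}
Op 10: tick 1 -> clock=23.
Op 11: insert a.com -> 10.0.0.7 (expiry=23+7=30). clock=23
Op 12: insert b.com -> 10.0.0.1 (expiry=23+7=30). clock=23
Op 13: insert d.com -> 10.0.0.4 (expiry=23+5=28). clock=23
Op 14: tick 10 -> clock=33. purged={a.com,b.com,d.com}
Op 15: insert a.com -> 10.0.0.3 (expiry=33+6=39). clock=33
Op 16: tick 7 -> clock=40. purged={a.com}
Op 17: insert d.com -> 10.0.0.7 (expiry=40+9=49). clock=40
Op 18: insert d.com -> 10.0.0.5 (expiry=40+9=49). clock=40
Op 19: tick 9 -> clock=49. purged={d.com}
Op 20: insert d.com -> 10.0.0.4 (expiry=49+9=58). clock=49
Op 21: tick 1 -> clock=50.
Op 22: tick 8 -> clock=58. purged={d.com}
Op 23: tick 3 -> clock=61.
lookup b.com: not in cache (expired or never inserted)

Answer: NXDOMAIN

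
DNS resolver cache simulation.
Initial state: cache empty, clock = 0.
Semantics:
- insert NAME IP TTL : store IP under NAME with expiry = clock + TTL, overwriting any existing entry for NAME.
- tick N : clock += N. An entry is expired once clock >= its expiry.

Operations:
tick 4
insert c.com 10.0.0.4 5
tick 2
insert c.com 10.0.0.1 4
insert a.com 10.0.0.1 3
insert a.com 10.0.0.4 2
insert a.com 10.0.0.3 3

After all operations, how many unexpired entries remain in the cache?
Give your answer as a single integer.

Answer: 2

Derivation:
Op 1: tick 4 -> clock=4.
Op 2: insert c.com -> 10.0.0.4 (expiry=4+5=9). clock=4
Op 3: tick 2 -> clock=6.
Op 4: insert c.com -> 10.0.0.1 (expiry=6+4=10). clock=6
Op 5: insert a.com -> 10.0.0.1 (expiry=6+3=9). clock=6
Op 6: insert a.com -> 10.0.0.4 (expiry=6+2=8). clock=6
Op 7: insert a.com -> 10.0.0.3 (expiry=6+3=9). clock=6
Final cache (unexpired): {a.com,c.com} -> size=2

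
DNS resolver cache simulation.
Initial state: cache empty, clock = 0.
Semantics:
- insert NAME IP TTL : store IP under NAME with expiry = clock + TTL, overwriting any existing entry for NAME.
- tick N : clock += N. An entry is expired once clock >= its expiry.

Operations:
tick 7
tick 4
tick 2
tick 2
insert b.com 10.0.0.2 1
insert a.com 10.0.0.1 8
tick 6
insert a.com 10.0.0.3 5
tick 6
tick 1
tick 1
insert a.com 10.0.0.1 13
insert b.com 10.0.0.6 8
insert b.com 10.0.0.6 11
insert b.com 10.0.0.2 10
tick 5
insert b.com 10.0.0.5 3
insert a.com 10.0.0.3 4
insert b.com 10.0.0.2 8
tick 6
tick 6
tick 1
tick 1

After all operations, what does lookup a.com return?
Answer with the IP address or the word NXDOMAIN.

Answer: NXDOMAIN

Derivation:
Op 1: tick 7 -> clock=7.
Op 2: tick 4 -> clock=11.
Op 3: tick 2 -> clock=13.
Op 4: tick 2 -> clock=15.
Op 5: insert b.com -> 10.0.0.2 (expiry=15+1=16). clock=15
Op 6: insert a.com -> 10.0.0.1 (expiry=15+8=23). clock=15
Op 7: tick 6 -> clock=21. purged={b.com}
Op 8: insert a.com -> 10.0.0.3 (expiry=21+5=26). clock=21
Op 9: tick 6 -> clock=27. purged={a.com}
Op 10: tick 1 -> clock=28.
Op 11: tick 1 -> clock=29.
Op 12: insert a.com -> 10.0.0.1 (expiry=29+13=42). clock=29
Op 13: insert b.com -> 10.0.0.6 (expiry=29+8=37). clock=29
Op 14: insert b.com -> 10.0.0.6 (expiry=29+11=40). clock=29
Op 15: insert b.com -> 10.0.0.2 (expiry=29+10=39). clock=29
Op 16: tick 5 -> clock=34.
Op 17: insert b.com -> 10.0.0.5 (expiry=34+3=37). clock=34
Op 18: insert a.com -> 10.0.0.3 (expiry=34+4=38). clock=34
Op 19: insert b.com -> 10.0.0.2 (expiry=34+8=42). clock=34
Op 20: tick 6 -> clock=40. purged={a.com}
Op 21: tick 6 -> clock=46. purged={b.com}
Op 22: tick 1 -> clock=47.
Op 23: tick 1 -> clock=48.
lookup a.com: not in cache (expired or never inserted)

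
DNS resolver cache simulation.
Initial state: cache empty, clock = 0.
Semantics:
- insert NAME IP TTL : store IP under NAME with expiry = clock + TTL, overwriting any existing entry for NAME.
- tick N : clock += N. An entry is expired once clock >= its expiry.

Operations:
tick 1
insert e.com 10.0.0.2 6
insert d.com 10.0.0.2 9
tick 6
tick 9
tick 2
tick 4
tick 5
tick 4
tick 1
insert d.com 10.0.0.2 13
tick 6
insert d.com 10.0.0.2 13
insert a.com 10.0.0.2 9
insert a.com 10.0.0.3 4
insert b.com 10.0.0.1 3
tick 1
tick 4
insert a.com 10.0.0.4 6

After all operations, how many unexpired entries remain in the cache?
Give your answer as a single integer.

Answer: 2

Derivation:
Op 1: tick 1 -> clock=1.
Op 2: insert e.com -> 10.0.0.2 (expiry=1+6=7). clock=1
Op 3: insert d.com -> 10.0.0.2 (expiry=1+9=10). clock=1
Op 4: tick 6 -> clock=7. purged={e.com}
Op 5: tick 9 -> clock=16. purged={d.com}
Op 6: tick 2 -> clock=18.
Op 7: tick 4 -> clock=22.
Op 8: tick 5 -> clock=27.
Op 9: tick 4 -> clock=31.
Op 10: tick 1 -> clock=32.
Op 11: insert d.com -> 10.0.0.2 (expiry=32+13=45). clock=32
Op 12: tick 6 -> clock=38.
Op 13: insert d.com -> 10.0.0.2 (expiry=38+13=51). clock=38
Op 14: insert a.com -> 10.0.0.2 (expiry=38+9=47). clock=38
Op 15: insert a.com -> 10.0.0.3 (expiry=38+4=42). clock=38
Op 16: insert b.com -> 10.0.0.1 (expiry=38+3=41). clock=38
Op 17: tick 1 -> clock=39.
Op 18: tick 4 -> clock=43. purged={a.com,b.com}
Op 19: insert a.com -> 10.0.0.4 (expiry=43+6=49). clock=43
Final cache (unexpired): {a.com,d.com} -> size=2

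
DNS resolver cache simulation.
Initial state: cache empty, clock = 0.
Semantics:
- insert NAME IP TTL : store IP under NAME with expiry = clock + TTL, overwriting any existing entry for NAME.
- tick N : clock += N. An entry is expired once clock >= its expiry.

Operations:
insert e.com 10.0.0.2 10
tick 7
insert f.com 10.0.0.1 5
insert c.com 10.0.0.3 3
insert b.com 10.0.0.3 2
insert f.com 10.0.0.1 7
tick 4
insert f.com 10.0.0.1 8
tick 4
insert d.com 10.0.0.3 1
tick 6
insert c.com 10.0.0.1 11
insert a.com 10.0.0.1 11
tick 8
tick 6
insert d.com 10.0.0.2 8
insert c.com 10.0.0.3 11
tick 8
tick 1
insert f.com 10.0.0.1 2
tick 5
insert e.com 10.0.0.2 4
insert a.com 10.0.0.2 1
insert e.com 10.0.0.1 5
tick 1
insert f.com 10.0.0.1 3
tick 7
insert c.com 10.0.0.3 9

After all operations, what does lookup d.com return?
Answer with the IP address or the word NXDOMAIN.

Answer: NXDOMAIN

Derivation:
Op 1: insert e.com -> 10.0.0.2 (expiry=0+10=10). clock=0
Op 2: tick 7 -> clock=7.
Op 3: insert f.com -> 10.0.0.1 (expiry=7+5=12). clock=7
Op 4: insert c.com -> 10.0.0.3 (expiry=7+3=10). clock=7
Op 5: insert b.com -> 10.0.0.3 (expiry=7+2=9). clock=7
Op 6: insert f.com -> 10.0.0.1 (expiry=7+7=14). clock=7
Op 7: tick 4 -> clock=11. purged={b.com,c.com,e.com}
Op 8: insert f.com -> 10.0.0.1 (expiry=11+8=19). clock=11
Op 9: tick 4 -> clock=15.
Op 10: insert d.com -> 10.0.0.3 (expiry=15+1=16). clock=15
Op 11: tick 6 -> clock=21. purged={d.com,f.com}
Op 12: insert c.com -> 10.0.0.1 (expiry=21+11=32). clock=21
Op 13: insert a.com -> 10.0.0.1 (expiry=21+11=32). clock=21
Op 14: tick 8 -> clock=29.
Op 15: tick 6 -> clock=35. purged={a.com,c.com}
Op 16: insert d.com -> 10.0.0.2 (expiry=35+8=43). clock=35
Op 17: insert c.com -> 10.0.0.3 (expiry=35+11=46). clock=35
Op 18: tick 8 -> clock=43. purged={d.com}
Op 19: tick 1 -> clock=44.
Op 20: insert f.com -> 10.0.0.1 (expiry=44+2=46). clock=44
Op 21: tick 5 -> clock=49. purged={c.com,f.com}
Op 22: insert e.com -> 10.0.0.2 (expiry=49+4=53). clock=49
Op 23: insert a.com -> 10.0.0.2 (expiry=49+1=50). clock=49
Op 24: insert e.com -> 10.0.0.1 (expiry=49+5=54). clock=49
Op 25: tick 1 -> clock=50. purged={a.com}
Op 26: insert f.com -> 10.0.0.1 (expiry=50+3=53). clock=50
Op 27: tick 7 -> clock=57. purged={e.com,f.com}
Op 28: insert c.com -> 10.0.0.3 (expiry=57+9=66). clock=57
lookup d.com: not in cache (expired or never inserted)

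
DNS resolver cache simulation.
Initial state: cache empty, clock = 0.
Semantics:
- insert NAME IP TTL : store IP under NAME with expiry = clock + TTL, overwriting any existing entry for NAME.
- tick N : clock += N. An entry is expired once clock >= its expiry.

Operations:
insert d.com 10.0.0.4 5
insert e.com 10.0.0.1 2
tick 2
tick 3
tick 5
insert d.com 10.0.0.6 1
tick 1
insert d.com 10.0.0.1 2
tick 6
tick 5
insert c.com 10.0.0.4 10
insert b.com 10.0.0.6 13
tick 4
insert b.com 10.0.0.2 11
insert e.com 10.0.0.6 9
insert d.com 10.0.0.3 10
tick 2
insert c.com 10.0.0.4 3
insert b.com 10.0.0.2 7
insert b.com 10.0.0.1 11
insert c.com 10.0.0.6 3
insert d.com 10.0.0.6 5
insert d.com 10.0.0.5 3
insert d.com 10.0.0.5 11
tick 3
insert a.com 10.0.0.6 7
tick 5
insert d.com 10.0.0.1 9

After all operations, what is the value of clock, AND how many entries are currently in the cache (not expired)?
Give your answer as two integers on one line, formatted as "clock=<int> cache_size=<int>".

Op 1: insert d.com -> 10.0.0.4 (expiry=0+5=5). clock=0
Op 2: insert e.com -> 10.0.0.1 (expiry=0+2=2). clock=0
Op 3: tick 2 -> clock=2. purged={e.com}
Op 4: tick 3 -> clock=5. purged={d.com}
Op 5: tick 5 -> clock=10.
Op 6: insert d.com -> 10.0.0.6 (expiry=10+1=11). clock=10
Op 7: tick 1 -> clock=11. purged={d.com}
Op 8: insert d.com -> 10.0.0.1 (expiry=11+2=13). clock=11
Op 9: tick 6 -> clock=17. purged={d.com}
Op 10: tick 5 -> clock=22.
Op 11: insert c.com -> 10.0.0.4 (expiry=22+10=32). clock=22
Op 12: insert b.com -> 10.0.0.6 (expiry=22+13=35). clock=22
Op 13: tick 4 -> clock=26.
Op 14: insert b.com -> 10.0.0.2 (expiry=26+11=37). clock=26
Op 15: insert e.com -> 10.0.0.6 (expiry=26+9=35). clock=26
Op 16: insert d.com -> 10.0.0.3 (expiry=26+10=36). clock=26
Op 17: tick 2 -> clock=28.
Op 18: insert c.com -> 10.0.0.4 (expiry=28+3=31). clock=28
Op 19: insert b.com -> 10.0.0.2 (expiry=28+7=35). clock=28
Op 20: insert b.com -> 10.0.0.1 (expiry=28+11=39). clock=28
Op 21: insert c.com -> 10.0.0.6 (expiry=28+3=31). clock=28
Op 22: insert d.com -> 10.0.0.6 (expiry=28+5=33). clock=28
Op 23: insert d.com -> 10.0.0.5 (expiry=28+3=31). clock=28
Op 24: insert d.com -> 10.0.0.5 (expiry=28+11=39). clock=28
Op 25: tick 3 -> clock=31. purged={c.com}
Op 26: insert a.com -> 10.0.0.6 (expiry=31+7=38). clock=31
Op 27: tick 5 -> clock=36. purged={e.com}
Op 28: insert d.com -> 10.0.0.1 (expiry=36+9=45). clock=36
Final clock = 36
Final cache (unexpired): {a.com,b.com,d.com} -> size=3

Answer: clock=36 cache_size=3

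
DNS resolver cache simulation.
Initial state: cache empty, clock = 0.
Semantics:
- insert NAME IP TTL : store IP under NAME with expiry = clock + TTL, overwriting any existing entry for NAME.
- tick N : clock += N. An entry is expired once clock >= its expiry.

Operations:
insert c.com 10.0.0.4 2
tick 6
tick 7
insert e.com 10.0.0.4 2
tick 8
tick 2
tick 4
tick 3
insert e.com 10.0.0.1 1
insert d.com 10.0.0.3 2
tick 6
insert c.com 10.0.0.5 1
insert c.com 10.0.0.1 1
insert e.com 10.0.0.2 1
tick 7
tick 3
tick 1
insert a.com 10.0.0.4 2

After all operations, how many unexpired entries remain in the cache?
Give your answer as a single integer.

Op 1: insert c.com -> 10.0.0.4 (expiry=0+2=2). clock=0
Op 2: tick 6 -> clock=6. purged={c.com}
Op 3: tick 7 -> clock=13.
Op 4: insert e.com -> 10.0.0.4 (expiry=13+2=15). clock=13
Op 5: tick 8 -> clock=21. purged={e.com}
Op 6: tick 2 -> clock=23.
Op 7: tick 4 -> clock=27.
Op 8: tick 3 -> clock=30.
Op 9: insert e.com -> 10.0.0.1 (expiry=30+1=31). clock=30
Op 10: insert d.com -> 10.0.0.3 (expiry=30+2=32). clock=30
Op 11: tick 6 -> clock=36. purged={d.com,e.com}
Op 12: insert c.com -> 10.0.0.5 (expiry=36+1=37). clock=36
Op 13: insert c.com -> 10.0.0.1 (expiry=36+1=37). clock=36
Op 14: insert e.com -> 10.0.0.2 (expiry=36+1=37). clock=36
Op 15: tick 7 -> clock=43. purged={c.com,e.com}
Op 16: tick 3 -> clock=46.
Op 17: tick 1 -> clock=47.
Op 18: insert a.com -> 10.0.0.4 (expiry=47+2=49). clock=47
Final cache (unexpired): {a.com} -> size=1

Answer: 1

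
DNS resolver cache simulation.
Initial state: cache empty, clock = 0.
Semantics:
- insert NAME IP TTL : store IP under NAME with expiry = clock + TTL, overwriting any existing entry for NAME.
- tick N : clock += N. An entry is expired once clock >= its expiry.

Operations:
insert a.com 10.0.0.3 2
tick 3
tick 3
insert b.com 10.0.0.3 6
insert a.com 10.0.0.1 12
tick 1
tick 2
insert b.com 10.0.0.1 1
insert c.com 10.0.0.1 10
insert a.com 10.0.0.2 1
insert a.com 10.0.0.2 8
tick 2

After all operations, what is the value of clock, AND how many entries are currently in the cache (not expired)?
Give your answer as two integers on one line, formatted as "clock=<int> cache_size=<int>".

Op 1: insert a.com -> 10.0.0.3 (expiry=0+2=2). clock=0
Op 2: tick 3 -> clock=3. purged={a.com}
Op 3: tick 3 -> clock=6.
Op 4: insert b.com -> 10.0.0.3 (expiry=6+6=12). clock=6
Op 5: insert a.com -> 10.0.0.1 (expiry=6+12=18). clock=6
Op 6: tick 1 -> clock=7.
Op 7: tick 2 -> clock=9.
Op 8: insert b.com -> 10.0.0.1 (expiry=9+1=10). clock=9
Op 9: insert c.com -> 10.0.0.1 (expiry=9+10=19). clock=9
Op 10: insert a.com -> 10.0.0.2 (expiry=9+1=10). clock=9
Op 11: insert a.com -> 10.0.0.2 (expiry=9+8=17). clock=9
Op 12: tick 2 -> clock=11. purged={b.com}
Final clock = 11
Final cache (unexpired): {a.com,c.com} -> size=2

Answer: clock=11 cache_size=2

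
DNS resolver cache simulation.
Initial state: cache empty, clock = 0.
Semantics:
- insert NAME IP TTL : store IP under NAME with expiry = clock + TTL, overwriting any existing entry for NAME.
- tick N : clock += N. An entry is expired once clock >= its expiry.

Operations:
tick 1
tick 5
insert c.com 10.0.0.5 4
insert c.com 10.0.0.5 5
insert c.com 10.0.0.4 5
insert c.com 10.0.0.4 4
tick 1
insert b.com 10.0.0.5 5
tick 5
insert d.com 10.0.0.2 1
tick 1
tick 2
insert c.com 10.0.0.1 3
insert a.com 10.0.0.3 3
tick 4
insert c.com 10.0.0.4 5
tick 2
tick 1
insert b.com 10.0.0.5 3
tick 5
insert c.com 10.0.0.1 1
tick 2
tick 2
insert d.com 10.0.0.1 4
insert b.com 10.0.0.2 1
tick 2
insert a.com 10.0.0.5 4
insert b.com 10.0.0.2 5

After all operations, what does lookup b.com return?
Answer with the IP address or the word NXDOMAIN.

Op 1: tick 1 -> clock=1.
Op 2: tick 5 -> clock=6.
Op 3: insert c.com -> 10.0.0.5 (expiry=6+4=10). clock=6
Op 4: insert c.com -> 10.0.0.5 (expiry=6+5=11). clock=6
Op 5: insert c.com -> 10.0.0.4 (expiry=6+5=11). clock=6
Op 6: insert c.com -> 10.0.0.4 (expiry=6+4=10). clock=6
Op 7: tick 1 -> clock=7.
Op 8: insert b.com -> 10.0.0.5 (expiry=7+5=12). clock=7
Op 9: tick 5 -> clock=12. purged={b.com,c.com}
Op 10: insert d.com -> 10.0.0.2 (expiry=12+1=13). clock=12
Op 11: tick 1 -> clock=13. purged={d.com}
Op 12: tick 2 -> clock=15.
Op 13: insert c.com -> 10.0.0.1 (expiry=15+3=18). clock=15
Op 14: insert a.com -> 10.0.0.3 (expiry=15+3=18). clock=15
Op 15: tick 4 -> clock=19. purged={a.com,c.com}
Op 16: insert c.com -> 10.0.0.4 (expiry=19+5=24). clock=19
Op 17: tick 2 -> clock=21.
Op 18: tick 1 -> clock=22.
Op 19: insert b.com -> 10.0.0.5 (expiry=22+3=25). clock=22
Op 20: tick 5 -> clock=27. purged={b.com,c.com}
Op 21: insert c.com -> 10.0.0.1 (expiry=27+1=28). clock=27
Op 22: tick 2 -> clock=29. purged={c.com}
Op 23: tick 2 -> clock=31.
Op 24: insert d.com -> 10.0.0.1 (expiry=31+4=35). clock=31
Op 25: insert b.com -> 10.0.0.2 (expiry=31+1=32). clock=31
Op 26: tick 2 -> clock=33. purged={b.com}
Op 27: insert a.com -> 10.0.0.5 (expiry=33+4=37). clock=33
Op 28: insert b.com -> 10.0.0.2 (expiry=33+5=38). clock=33
lookup b.com: present, ip=10.0.0.2 expiry=38 > clock=33

Answer: 10.0.0.2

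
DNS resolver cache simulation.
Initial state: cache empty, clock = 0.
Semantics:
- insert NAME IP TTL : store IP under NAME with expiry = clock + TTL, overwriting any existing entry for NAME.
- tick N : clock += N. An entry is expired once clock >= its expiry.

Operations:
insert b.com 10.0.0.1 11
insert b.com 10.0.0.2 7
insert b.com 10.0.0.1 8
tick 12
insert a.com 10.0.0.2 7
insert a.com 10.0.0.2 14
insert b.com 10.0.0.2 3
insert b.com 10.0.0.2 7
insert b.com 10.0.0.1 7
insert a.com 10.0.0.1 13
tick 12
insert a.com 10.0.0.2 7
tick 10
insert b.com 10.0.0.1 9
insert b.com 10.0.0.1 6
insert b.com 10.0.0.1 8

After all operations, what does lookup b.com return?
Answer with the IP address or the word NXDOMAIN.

Op 1: insert b.com -> 10.0.0.1 (expiry=0+11=11). clock=0
Op 2: insert b.com -> 10.0.0.2 (expiry=0+7=7). clock=0
Op 3: insert b.com -> 10.0.0.1 (expiry=0+8=8). clock=0
Op 4: tick 12 -> clock=12. purged={b.com}
Op 5: insert a.com -> 10.0.0.2 (expiry=12+7=19). clock=12
Op 6: insert a.com -> 10.0.0.2 (expiry=12+14=26). clock=12
Op 7: insert b.com -> 10.0.0.2 (expiry=12+3=15). clock=12
Op 8: insert b.com -> 10.0.0.2 (expiry=12+7=19). clock=12
Op 9: insert b.com -> 10.0.0.1 (expiry=12+7=19). clock=12
Op 10: insert a.com -> 10.0.0.1 (expiry=12+13=25). clock=12
Op 11: tick 12 -> clock=24. purged={b.com}
Op 12: insert a.com -> 10.0.0.2 (expiry=24+7=31). clock=24
Op 13: tick 10 -> clock=34. purged={a.com}
Op 14: insert b.com -> 10.0.0.1 (expiry=34+9=43). clock=34
Op 15: insert b.com -> 10.0.0.1 (expiry=34+6=40). clock=34
Op 16: insert b.com -> 10.0.0.1 (expiry=34+8=42). clock=34
lookup b.com: present, ip=10.0.0.1 expiry=42 > clock=34

Answer: 10.0.0.1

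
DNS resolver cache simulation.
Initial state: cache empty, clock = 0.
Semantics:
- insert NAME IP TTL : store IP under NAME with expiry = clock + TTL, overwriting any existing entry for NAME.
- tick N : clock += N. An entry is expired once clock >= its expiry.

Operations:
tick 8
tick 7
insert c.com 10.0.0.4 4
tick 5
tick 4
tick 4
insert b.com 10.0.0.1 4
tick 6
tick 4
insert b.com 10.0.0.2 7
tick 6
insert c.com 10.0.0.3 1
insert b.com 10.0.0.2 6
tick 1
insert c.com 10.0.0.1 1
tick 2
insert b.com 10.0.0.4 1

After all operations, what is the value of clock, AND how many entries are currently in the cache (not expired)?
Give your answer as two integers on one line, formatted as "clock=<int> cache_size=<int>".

Answer: clock=47 cache_size=1

Derivation:
Op 1: tick 8 -> clock=8.
Op 2: tick 7 -> clock=15.
Op 3: insert c.com -> 10.0.0.4 (expiry=15+4=19). clock=15
Op 4: tick 5 -> clock=20. purged={c.com}
Op 5: tick 4 -> clock=24.
Op 6: tick 4 -> clock=28.
Op 7: insert b.com -> 10.0.0.1 (expiry=28+4=32). clock=28
Op 8: tick 6 -> clock=34. purged={b.com}
Op 9: tick 4 -> clock=38.
Op 10: insert b.com -> 10.0.0.2 (expiry=38+7=45). clock=38
Op 11: tick 6 -> clock=44.
Op 12: insert c.com -> 10.0.0.3 (expiry=44+1=45). clock=44
Op 13: insert b.com -> 10.0.0.2 (expiry=44+6=50). clock=44
Op 14: tick 1 -> clock=45. purged={c.com}
Op 15: insert c.com -> 10.0.0.1 (expiry=45+1=46). clock=45
Op 16: tick 2 -> clock=47. purged={c.com}
Op 17: insert b.com -> 10.0.0.4 (expiry=47+1=48). clock=47
Final clock = 47
Final cache (unexpired): {b.com} -> size=1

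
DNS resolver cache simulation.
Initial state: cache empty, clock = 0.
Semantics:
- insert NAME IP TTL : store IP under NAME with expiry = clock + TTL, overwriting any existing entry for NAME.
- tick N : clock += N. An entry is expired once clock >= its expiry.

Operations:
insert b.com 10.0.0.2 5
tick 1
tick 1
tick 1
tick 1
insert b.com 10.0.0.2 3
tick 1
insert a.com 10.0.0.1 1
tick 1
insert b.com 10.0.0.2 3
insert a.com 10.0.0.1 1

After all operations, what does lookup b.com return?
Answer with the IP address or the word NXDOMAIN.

Answer: 10.0.0.2

Derivation:
Op 1: insert b.com -> 10.0.0.2 (expiry=0+5=5). clock=0
Op 2: tick 1 -> clock=1.
Op 3: tick 1 -> clock=2.
Op 4: tick 1 -> clock=3.
Op 5: tick 1 -> clock=4.
Op 6: insert b.com -> 10.0.0.2 (expiry=4+3=7). clock=4
Op 7: tick 1 -> clock=5.
Op 8: insert a.com -> 10.0.0.1 (expiry=5+1=6). clock=5
Op 9: tick 1 -> clock=6. purged={a.com}
Op 10: insert b.com -> 10.0.0.2 (expiry=6+3=9). clock=6
Op 11: insert a.com -> 10.0.0.1 (expiry=6+1=7). clock=6
lookup b.com: present, ip=10.0.0.2 expiry=9 > clock=6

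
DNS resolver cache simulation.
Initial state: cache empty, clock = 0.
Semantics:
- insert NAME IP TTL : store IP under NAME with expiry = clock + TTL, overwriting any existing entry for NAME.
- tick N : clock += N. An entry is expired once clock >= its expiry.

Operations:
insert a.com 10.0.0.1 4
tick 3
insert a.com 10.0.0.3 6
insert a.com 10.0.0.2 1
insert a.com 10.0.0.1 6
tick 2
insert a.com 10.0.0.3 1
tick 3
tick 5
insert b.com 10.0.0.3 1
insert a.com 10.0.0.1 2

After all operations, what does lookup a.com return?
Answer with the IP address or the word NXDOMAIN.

Op 1: insert a.com -> 10.0.0.1 (expiry=0+4=4). clock=0
Op 2: tick 3 -> clock=3.
Op 3: insert a.com -> 10.0.0.3 (expiry=3+6=9). clock=3
Op 4: insert a.com -> 10.0.0.2 (expiry=3+1=4). clock=3
Op 5: insert a.com -> 10.0.0.1 (expiry=3+6=9). clock=3
Op 6: tick 2 -> clock=5.
Op 7: insert a.com -> 10.0.0.3 (expiry=5+1=6). clock=5
Op 8: tick 3 -> clock=8. purged={a.com}
Op 9: tick 5 -> clock=13.
Op 10: insert b.com -> 10.0.0.3 (expiry=13+1=14). clock=13
Op 11: insert a.com -> 10.0.0.1 (expiry=13+2=15). clock=13
lookup a.com: present, ip=10.0.0.1 expiry=15 > clock=13

Answer: 10.0.0.1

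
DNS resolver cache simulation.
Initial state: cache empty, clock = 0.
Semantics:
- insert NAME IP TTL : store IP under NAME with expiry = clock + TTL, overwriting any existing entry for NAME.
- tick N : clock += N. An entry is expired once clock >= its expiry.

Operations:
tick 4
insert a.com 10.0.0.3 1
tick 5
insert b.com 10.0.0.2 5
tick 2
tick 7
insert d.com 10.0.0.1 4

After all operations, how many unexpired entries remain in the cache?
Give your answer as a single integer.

Op 1: tick 4 -> clock=4.
Op 2: insert a.com -> 10.0.0.3 (expiry=4+1=5). clock=4
Op 3: tick 5 -> clock=9. purged={a.com}
Op 4: insert b.com -> 10.0.0.2 (expiry=9+5=14). clock=9
Op 5: tick 2 -> clock=11.
Op 6: tick 7 -> clock=18. purged={b.com}
Op 7: insert d.com -> 10.0.0.1 (expiry=18+4=22). clock=18
Final cache (unexpired): {d.com} -> size=1

Answer: 1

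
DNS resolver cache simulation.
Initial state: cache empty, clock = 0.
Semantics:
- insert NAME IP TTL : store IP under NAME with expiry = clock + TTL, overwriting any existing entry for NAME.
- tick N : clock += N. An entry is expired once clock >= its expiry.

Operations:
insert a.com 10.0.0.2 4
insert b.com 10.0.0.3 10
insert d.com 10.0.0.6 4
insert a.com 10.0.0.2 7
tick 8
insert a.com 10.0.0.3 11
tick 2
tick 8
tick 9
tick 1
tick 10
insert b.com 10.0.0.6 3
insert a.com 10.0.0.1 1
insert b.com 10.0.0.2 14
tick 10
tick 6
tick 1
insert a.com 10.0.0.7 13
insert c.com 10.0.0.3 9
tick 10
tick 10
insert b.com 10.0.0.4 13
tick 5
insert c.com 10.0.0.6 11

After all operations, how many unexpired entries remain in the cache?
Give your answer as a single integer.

Op 1: insert a.com -> 10.0.0.2 (expiry=0+4=4). clock=0
Op 2: insert b.com -> 10.0.0.3 (expiry=0+10=10). clock=0
Op 3: insert d.com -> 10.0.0.6 (expiry=0+4=4). clock=0
Op 4: insert a.com -> 10.0.0.2 (expiry=0+7=7). clock=0
Op 5: tick 8 -> clock=8. purged={a.com,d.com}
Op 6: insert a.com -> 10.0.0.3 (expiry=8+11=19). clock=8
Op 7: tick 2 -> clock=10. purged={b.com}
Op 8: tick 8 -> clock=18.
Op 9: tick 9 -> clock=27. purged={a.com}
Op 10: tick 1 -> clock=28.
Op 11: tick 10 -> clock=38.
Op 12: insert b.com -> 10.0.0.6 (expiry=38+3=41). clock=38
Op 13: insert a.com -> 10.0.0.1 (expiry=38+1=39). clock=38
Op 14: insert b.com -> 10.0.0.2 (expiry=38+14=52). clock=38
Op 15: tick 10 -> clock=48. purged={a.com}
Op 16: tick 6 -> clock=54. purged={b.com}
Op 17: tick 1 -> clock=55.
Op 18: insert a.com -> 10.0.0.7 (expiry=55+13=68). clock=55
Op 19: insert c.com -> 10.0.0.3 (expiry=55+9=64). clock=55
Op 20: tick 10 -> clock=65. purged={c.com}
Op 21: tick 10 -> clock=75. purged={a.com}
Op 22: insert b.com -> 10.0.0.4 (expiry=75+13=88). clock=75
Op 23: tick 5 -> clock=80.
Op 24: insert c.com -> 10.0.0.6 (expiry=80+11=91). clock=80
Final cache (unexpired): {b.com,c.com} -> size=2

Answer: 2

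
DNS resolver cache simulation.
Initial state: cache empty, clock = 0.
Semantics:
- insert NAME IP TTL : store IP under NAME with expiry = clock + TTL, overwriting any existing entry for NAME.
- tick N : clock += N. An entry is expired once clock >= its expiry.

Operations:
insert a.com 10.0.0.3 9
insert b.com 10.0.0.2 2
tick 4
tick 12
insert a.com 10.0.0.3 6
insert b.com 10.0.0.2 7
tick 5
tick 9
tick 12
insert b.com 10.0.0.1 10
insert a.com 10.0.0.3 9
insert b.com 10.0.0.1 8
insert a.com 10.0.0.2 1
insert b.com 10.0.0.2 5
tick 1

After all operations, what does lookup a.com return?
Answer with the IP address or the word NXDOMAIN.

Answer: NXDOMAIN

Derivation:
Op 1: insert a.com -> 10.0.0.3 (expiry=0+9=9). clock=0
Op 2: insert b.com -> 10.0.0.2 (expiry=0+2=2). clock=0
Op 3: tick 4 -> clock=4. purged={b.com}
Op 4: tick 12 -> clock=16. purged={a.com}
Op 5: insert a.com -> 10.0.0.3 (expiry=16+6=22). clock=16
Op 6: insert b.com -> 10.0.0.2 (expiry=16+7=23). clock=16
Op 7: tick 5 -> clock=21.
Op 8: tick 9 -> clock=30. purged={a.com,b.com}
Op 9: tick 12 -> clock=42.
Op 10: insert b.com -> 10.0.0.1 (expiry=42+10=52). clock=42
Op 11: insert a.com -> 10.0.0.3 (expiry=42+9=51). clock=42
Op 12: insert b.com -> 10.0.0.1 (expiry=42+8=50). clock=42
Op 13: insert a.com -> 10.0.0.2 (expiry=42+1=43). clock=42
Op 14: insert b.com -> 10.0.0.2 (expiry=42+5=47). clock=42
Op 15: tick 1 -> clock=43. purged={a.com}
lookup a.com: not in cache (expired or never inserted)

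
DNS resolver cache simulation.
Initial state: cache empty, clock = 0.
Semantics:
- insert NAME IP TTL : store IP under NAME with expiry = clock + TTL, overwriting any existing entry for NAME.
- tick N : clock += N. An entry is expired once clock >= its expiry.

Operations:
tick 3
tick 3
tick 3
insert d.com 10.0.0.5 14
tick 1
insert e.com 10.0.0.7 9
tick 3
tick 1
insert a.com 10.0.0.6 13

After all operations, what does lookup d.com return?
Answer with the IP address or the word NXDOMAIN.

Op 1: tick 3 -> clock=3.
Op 2: tick 3 -> clock=6.
Op 3: tick 3 -> clock=9.
Op 4: insert d.com -> 10.0.0.5 (expiry=9+14=23). clock=9
Op 5: tick 1 -> clock=10.
Op 6: insert e.com -> 10.0.0.7 (expiry=10+9=19). clock=10
Op 7: tick 3 -> clock=13.
Op 8: tick 1 -> clock=14.
Op 9: insert a.com -> 10.0.0.6 (expiry=14+13=27). clock=14
lookup d.com: present, ip=10.0.0.5 expiry=23 > clock=14

Answer: 10.0.0.5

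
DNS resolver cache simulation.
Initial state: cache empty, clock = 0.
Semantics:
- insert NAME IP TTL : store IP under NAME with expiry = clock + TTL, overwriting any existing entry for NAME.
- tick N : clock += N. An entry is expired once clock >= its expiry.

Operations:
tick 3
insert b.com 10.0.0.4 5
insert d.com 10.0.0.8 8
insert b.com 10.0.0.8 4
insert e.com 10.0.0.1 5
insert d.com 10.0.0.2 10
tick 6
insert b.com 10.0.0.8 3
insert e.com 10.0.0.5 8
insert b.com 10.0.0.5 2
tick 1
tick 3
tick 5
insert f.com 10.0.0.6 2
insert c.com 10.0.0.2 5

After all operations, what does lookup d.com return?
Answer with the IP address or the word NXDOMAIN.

Op 1: tick 3 -> clock=3.
Op 2: insert b.com -> 10.0.0.4 (expiry=3+5=8). clock=3
Op 3: insert d.com -> 10.0.0.8 (expiry=3+8=11). clock=3
Op 4: insert b.com -> 10.0.0.8 (expiry=3+4=7). clock=3
Op 5: insert e.com -> 10.0.0.1 (expiry=3+5=8). clock=3
Op 6: insert d.com -> 10.0.0.2 (expiry=3+10=13). clock=3
Op 7: tick 6 -> clock=9. purged={b.com,e.com}
Op 8: insert b.com -> 10.0.0.8 (expiry=9+3=12). clock=9
Op 9: insert e.com -> 10.0.0.5 (expiry=9+8=17). clock=9
Op 10: insert b.com -> 10.0.0.5 (expiry=9+2=11). clock=9
Op 11: tick 1 -> clock=10.
Op 12: tick 3 -> clock=13. purged={b.com,d.com}
Op 13: tick 5 -> clock=18. purged={e.com}
Op 14: insert f.com -> 10.0.0.6 (expiry=18+2=20). clock=18
Op 15: insert c.com -> 10.0.0.2 (expiry=18+5=23). clock=18
lookup d.com: not in cache (expired or never inserted)

Answer: NXDOMAIN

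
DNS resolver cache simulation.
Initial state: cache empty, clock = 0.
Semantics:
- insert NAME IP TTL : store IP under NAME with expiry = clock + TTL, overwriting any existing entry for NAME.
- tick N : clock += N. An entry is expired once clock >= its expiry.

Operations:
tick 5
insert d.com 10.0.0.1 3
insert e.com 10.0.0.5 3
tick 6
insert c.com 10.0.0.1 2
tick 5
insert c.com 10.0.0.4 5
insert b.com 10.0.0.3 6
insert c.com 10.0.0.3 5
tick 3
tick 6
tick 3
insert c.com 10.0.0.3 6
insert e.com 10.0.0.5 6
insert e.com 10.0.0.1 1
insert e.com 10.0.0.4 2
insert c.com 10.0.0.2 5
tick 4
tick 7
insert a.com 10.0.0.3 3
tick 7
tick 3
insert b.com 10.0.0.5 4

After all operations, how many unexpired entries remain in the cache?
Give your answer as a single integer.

Answer: 1

Derivation:
Op 1: tick 5 -> clock=5.
Op 2: insert d.com -> 10.0.0.1 (expiry=5+3=8). clock=5
Op 3: insert e.com -> 10.0.0.5 (expiry=5+3=8). clock=5
Op 4: tick 6 -> clock=11. purged={d.com,e.com}
Op 5: insert c.com -> 10.0.0.1 (expiry=11+2=13). clock=11
Op 6: tick 5 -> clock=16. purged={c.com}
Op 7: insert c.com -> 10.0.0.4 (expiry=16+5=21). clock=16
Op 8: insert b.com -> 10.0.0.3 (expiry=16+6=22). clock=16
Op 9: insert c.com -> 10.0.0.3 (expiry=16+5=21). clock=16
Op 10: tick 3 -> clock=19.
Op 11: tick 6 -> clock=25. purged={b.com,c.com}
Op 12: tick 3 -> clock=28.
Op 13: insert c.com -> 10.0.0.3 (expiry=28+6=34). clock=28
Op 14: insert e.com -> 10.0.0.5 (expiry=28+6=34). clock=28
Op 15: insert e.com -> 10.0.0.1 (expiry=28+1=29). clock=28
Op 16: insert e.com -> 10.0.0.4 (expiry=28+2=30). clock=28
Op 17: insert c.com -> 10.0.0.2 (expiry=28+5=33). clock=28
Op 18: tick 4 -> clock=32. purged={e.com}
Op 19: tick 7 -> clock=39. purged={c.com}
Op 20: insert a.com -> 10.0.0.3 (expiry=39+3=42). clock=39
Op 21: tick 7 -> clock=46. purged={a.com}
Op 22: tick 3 -> clock=49.
Op 23: insert b.com -> 10.0.0.5 (expiry=49+4=53). clock=49
Final cache (unexpired): {b.com} -> size=1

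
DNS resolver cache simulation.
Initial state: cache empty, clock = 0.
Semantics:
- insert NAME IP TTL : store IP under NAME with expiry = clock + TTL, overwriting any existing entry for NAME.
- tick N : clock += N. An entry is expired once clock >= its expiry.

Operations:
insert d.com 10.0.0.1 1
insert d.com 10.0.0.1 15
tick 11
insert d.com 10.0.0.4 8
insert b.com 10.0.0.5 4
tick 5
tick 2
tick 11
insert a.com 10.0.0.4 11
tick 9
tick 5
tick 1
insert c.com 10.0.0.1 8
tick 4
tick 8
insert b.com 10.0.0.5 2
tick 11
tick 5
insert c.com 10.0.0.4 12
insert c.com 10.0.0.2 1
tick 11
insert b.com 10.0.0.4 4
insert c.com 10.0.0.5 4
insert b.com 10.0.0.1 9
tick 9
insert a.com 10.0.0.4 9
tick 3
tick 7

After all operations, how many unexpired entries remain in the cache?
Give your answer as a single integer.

Op 1: insert d.com -> 10.0.0.1 (expiry=0+1=1). clock=0
Op 2: insert d.com -> 10.0.0.1 (expiry=0+15=15). clock=0
Op 3: tick 11 -> clock=11.
Op 4: insert d.com -> 10.0.0.4 (expiry=11+8=19). clock=11
Op 5: insert b.com -> 10.0.0.5 (expiry=11+4=15). clock=11
Op 6: tick 5 -> clock=16. purged={b.com}
Op 7: tick 2 -> clock=18.
Op 8: tick 11 -> clock=29. purged={d.com}
Op 9: insert a.com -> 10.0.0.4 (expiry=29+11=40). clock=29
Op 10: tick 9 -> clock=38.
Op 11: tick 5 -> clock=43. purged={a.com}
Op 12: tick 1 -> clock=44.
Op 13: insert c.com -> 10.0.0.1 (expiry=44+8=52). clock=44
Op 14: tick 4 -> clock=48.
Op 15: tick 8 -> clock=56. purged={c.com}
Op 16: insert b.com -> 10.0.0.5 (expiry=56+2=58). clock=56
Op 17: tick 11 -> clock=67. purged={b.com}
Op 18: tick 5 -> clock=72.
Op 19: insert c.com -> 10.0.0.4 (expiry=72+12=84). clock=72
Op 20: insert c.com -> 10.0.0.2 (expiry=72+1=73). clock=72
Op 21: tick 11 -> clock=83. purged={c.com}
Op 22: insert b.com -> 10.0.0.4 (expiry=83+4=87). clock=83
Op 23: insert c.com -> 10.0.0.5 (expiry=83+4=87). clock=83
Op 24: insert b.com -> 10.0.0.1 (expiry=83+9=92). clock=83
Op 25: tick 9 -> clock=92. purged={b.com,c.com}
Op 26: insert a.com -> 10.0.0.4 (expiry=92+9=101). clock=92
Op 27: tick 3 -> clock=95.
Op 28: tick 7 -> clock=102. purged={a.com}
Final cache (unexpired): {} -> size=0

Answer: 0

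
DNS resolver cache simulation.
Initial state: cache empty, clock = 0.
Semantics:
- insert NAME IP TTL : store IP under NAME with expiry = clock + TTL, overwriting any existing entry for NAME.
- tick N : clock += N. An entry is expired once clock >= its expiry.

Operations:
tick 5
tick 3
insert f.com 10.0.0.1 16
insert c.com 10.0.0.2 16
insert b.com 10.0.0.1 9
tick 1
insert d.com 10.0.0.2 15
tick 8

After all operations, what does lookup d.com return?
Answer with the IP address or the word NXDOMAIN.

Op 1: tick 5 -> clock=5.
Op 2: tick 3 -> clock=8.
Op 3: insert f.com -> 10.0.0.1 (expiry=8+16=24). clock=8
Op 4: insert c.com -> 10.0.0.2 (expiry=8+16=24). clock=8
Op 5: insert b.com -> 10.0.0.1 (expiry=8+9=17). clock=8
Op 6: tick 1 -> clock=9.
Op 7: insert d.com -> 10.0.0.2 (expiry=9+15=24). clock=9
Op 8: tick 8 -> clock=17. purged={b.com}
lookup d.com: present, ip=10.0.0.2 expiry=24 > clock=17

Answer: 10.0.0.2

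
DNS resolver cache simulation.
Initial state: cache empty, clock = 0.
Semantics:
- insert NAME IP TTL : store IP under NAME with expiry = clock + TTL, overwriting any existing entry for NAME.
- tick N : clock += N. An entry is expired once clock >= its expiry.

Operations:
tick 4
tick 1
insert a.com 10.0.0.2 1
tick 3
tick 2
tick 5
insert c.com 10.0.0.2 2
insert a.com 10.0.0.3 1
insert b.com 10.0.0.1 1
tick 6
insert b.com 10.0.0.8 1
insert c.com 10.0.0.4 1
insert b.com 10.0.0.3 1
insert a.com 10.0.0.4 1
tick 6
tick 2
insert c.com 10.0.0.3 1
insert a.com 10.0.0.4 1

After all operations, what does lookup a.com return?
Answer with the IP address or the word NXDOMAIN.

Op 1: tick 4 -> clock=4.
Op 2: tick 1 -> clock=5.
Op 3: insert a.com -> 10.0.0.2 (expiry=5+1=6). clock=5
Op 4: tick 3 -> clock=8. purged={a.com}
Op 5: tick 2 -> clock=10.
Op 6: tick 5 -> clock=15.
Op 7: insert c.com -> 10.0.0.2 (expiry=15+2=17). clock=15
Op 8: insert a.com -> 10.0.0.3 (expiry=15+1=16). clock=15
Op 9: insert b.com -> 10.0.0.1 (expiry=15+1=16). clock=15
Op 10: tick 6 -> clock=21. purged={a.com,b.com,c.com}
Op 11: insert b.com -> 10.0.0.8 (expiry=21+1=22). clock=21
Op 12: insert c.com -> 10.0.0.4 (expiry=21+1=22). clock=21
Op 13: insert b.com -> 10.0.0.3 (expiry=21+1=22). clock=21
Op 14: insert a.com -> 10.0.0.4 (expiry=21+1=22). clock=21
Op 15: tick 6 -> clock=27. purged={a.com,b.com,c.com}
Op 16: tick 2 -> clock=29.
Op 17: insert c.com -> 10.0.0.3 (expiry=29+1=30). clock=29
Op 18: insert a.com -> 10.0.0.4 (expiry=29+1=30). clock=29
lookup a.com: present, ip=10.0.0.4 expiry=30 > clock=29

Answer: 10.0.0.4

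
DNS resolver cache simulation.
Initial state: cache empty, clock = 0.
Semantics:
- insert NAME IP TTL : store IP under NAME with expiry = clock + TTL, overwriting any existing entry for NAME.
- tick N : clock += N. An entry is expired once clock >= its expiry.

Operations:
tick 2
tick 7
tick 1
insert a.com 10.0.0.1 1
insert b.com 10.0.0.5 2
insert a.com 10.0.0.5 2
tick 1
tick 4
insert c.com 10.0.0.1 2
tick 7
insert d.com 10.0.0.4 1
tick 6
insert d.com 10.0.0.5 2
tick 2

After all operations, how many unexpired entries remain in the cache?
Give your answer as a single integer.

Answer: 0

Derivation:
Op 1: tick 2 -> clock=2.
Op 2: tick 7 -> clock=9.
Op 3: tick 1 -> clock=10.
Op 4: insert a.com -> 10.0.0.1 (expiry=10+1=11). clock=10
Op 5: insert b.com -> 10.0.0.5 (expiry=10+2=12). clock=10
Op 6: insert a.com -> 10.0.0.5 (expiry=10+2=12). clock=10
Op 7: tick 1 -> clock=11.
Op 8: tick 4 -> clock=15. purged={a.com,b.com}
Op 9: insert c.com -> 10.0.0.1 (expiry=15+2=17). clock=15
Op 10: tick 7 -> clock=22. purged={c.com}
Op 11: insert d.com -> 10.0.0.4 (expiry=22+1=23). clock=22
Op 12: tick 6 -> clock=28. purged={d.com}
Op 13: insert d.com -> 10.0.0.5 (expiry=28+2=30). clock=28
Op 14: tick 2 -> clock=30. purged={d.com}
Final cache (unexpired): {} -> size=0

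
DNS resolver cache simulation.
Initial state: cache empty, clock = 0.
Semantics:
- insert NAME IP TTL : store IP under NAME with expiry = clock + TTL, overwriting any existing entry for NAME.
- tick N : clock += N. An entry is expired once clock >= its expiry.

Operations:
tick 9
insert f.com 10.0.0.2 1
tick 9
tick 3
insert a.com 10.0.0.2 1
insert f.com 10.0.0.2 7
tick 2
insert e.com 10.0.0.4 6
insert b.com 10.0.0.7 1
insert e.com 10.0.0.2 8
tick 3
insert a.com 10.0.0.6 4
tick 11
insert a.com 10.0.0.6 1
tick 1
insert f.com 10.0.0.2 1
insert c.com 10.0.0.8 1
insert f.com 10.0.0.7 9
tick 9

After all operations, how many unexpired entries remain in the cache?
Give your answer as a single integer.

Answer: 0

Derivation:
Op 1: tick 9 -> clock=9.
Op 2: insert f.com -> 10.0.0.2 (expiry=9+1=10). clock=9
Op 3: tick 9 -> clock=18. purged={f.com}
Op 4: tick 3 -> clock=21.
Op 5: insert a.com -> 10.0.0.2 (expiry=21+1=22). clock=21
Op 6: insert f.com -> 10.0.0.2 (expiry=21+7=28). clock=21
Op 7: tick 2 -> clock=23. purged={a.com}
Op 8: insert e.com -> 10.0.0.4 (expiry=23+6=29). clock=23
Op 9: insert b.com -> 10.0.0.7 (expiry=23+1=24). clock=23
Op 10: insert e.com -> 10.0.0.2 (expiry=23+8=31). clock=23
Op 11: tick 3 -> clock=26. purged={b.com}
Op 12: insert a.com -> 10.0.0.6 (expiry=26+4=30). clock=26
Op 13: tick 11 -> clock=37. purged={a.com,e.com,f.com}
Op 14: insert a.com -> 10.0.0.6 (expiry=37+1=38). clock=37
Op 15: tick 1 -> clock=38. purged={a.com}
Op 16: insert f.com -> 10.0.0.2 (expiry=38+1=39). clock=38
Op 17: insert c.com -> 10.0.0.8 (expiry=38+1=39). clock=38
Op 18: insert f.com -> 10.0.0.7 (expiry=38+9=47). clock=38
Op 19: tick 9 -> clock=47. purged={c.com,f.com}
Final cache (unexpired): {} -> size=0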